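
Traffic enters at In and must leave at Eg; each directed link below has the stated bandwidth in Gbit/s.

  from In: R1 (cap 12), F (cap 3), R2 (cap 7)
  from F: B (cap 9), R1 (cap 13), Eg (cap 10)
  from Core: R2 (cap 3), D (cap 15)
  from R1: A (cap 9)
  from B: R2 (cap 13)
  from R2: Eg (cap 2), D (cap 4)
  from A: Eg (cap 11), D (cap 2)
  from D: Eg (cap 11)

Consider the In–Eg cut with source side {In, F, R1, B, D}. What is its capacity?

Edges leaving {In, F, R1, B, D}: In→R2 (7), F→Eg (10), R1→A (9), B→R2 (13), D→Eg (11).
Cut capacity = 7 + 10 + 9 + 13 + 11 = 50.

50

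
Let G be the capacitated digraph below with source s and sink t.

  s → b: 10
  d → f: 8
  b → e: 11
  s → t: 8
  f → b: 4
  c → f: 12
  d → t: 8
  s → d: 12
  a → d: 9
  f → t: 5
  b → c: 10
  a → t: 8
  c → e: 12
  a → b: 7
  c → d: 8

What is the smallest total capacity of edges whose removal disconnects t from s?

Augment s→t: bottleneck 8, flow now 8.
Augment s→d→t: bottleneck 8, flow now 16.
Augment s→d→f→t: bottleneck 4, flow now 20.
Augment s→b→c→f→t: bottleneck 1, flow now 21.
No augmenting path remains; maximum flow = 21.
By max-flow min-cut, the minimum cut capacity equals the max flow.
In the residual graph, reachable from s: {s, b, c, d, e, f}.
Min-cut edges: s→t (8), d→t (8), f→t (5); capacity 8 + 8 + 5 = 21.

21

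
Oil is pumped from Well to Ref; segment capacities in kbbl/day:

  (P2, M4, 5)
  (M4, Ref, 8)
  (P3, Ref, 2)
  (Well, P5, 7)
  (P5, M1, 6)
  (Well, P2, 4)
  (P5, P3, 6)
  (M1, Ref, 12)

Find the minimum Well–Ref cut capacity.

Augment Well→P2→M4→Ref: bottleneck 4, flow now 4.
Augment Well→P5→M1→Ref: bottleneck 6, flow now 10.
Augment Well→P5→P3→Ref: bottleneck 1, flow now 11.
No augmenting path remains; maximum flow = 11.
By max-flow min-cut, the minimum cut capacity equals the max flow.
In the residual graph, reachable from Well: {Well}.
Min-cut edges: Well→P2 (4), Well→P5 (7); capacity 4 + 7 = 11.

11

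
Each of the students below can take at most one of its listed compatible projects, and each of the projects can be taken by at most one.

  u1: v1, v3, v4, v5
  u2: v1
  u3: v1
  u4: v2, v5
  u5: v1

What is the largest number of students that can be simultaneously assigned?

Unit-capacity flow: source→left, listed edges, right→sink; max matching = max flow.
Augmenting path u1→v1 (+1); matched 1.
Augmenting path u4→v2 (+1); matched 2.
Augmenting path u2→v1→u1→v3 (+1); matched 3.
No augmenting path remains; maximum matching = 3.
König certificate: {u1, u4, v1} is a vertex cover of size 3 (every listed pair touches it), so no matching can be larger.

3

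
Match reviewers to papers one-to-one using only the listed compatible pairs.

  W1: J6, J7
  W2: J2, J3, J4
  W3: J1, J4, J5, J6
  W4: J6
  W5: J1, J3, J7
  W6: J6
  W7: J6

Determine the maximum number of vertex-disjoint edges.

5

Unit-capacity flow: source→left, listed edges, right→sink; max matching = max flow.
Augmenting path W1→J6 (+1); matched 1.
Augmenting path W2→J2 (+1); matched 2.
Augmenting path W3→J1 (+1); matched 3.
Augmenting path W5→J3 (+1); matched 4.
Augmenting path W4→J6→W1→J7 (+1); matched 5.
No augmenting path remains; maximum matching = 5.
König certificate: {W1, W2, W3, W5, J6} is a vertex cover of size 5 (every listed pair touches it), so no matching can be larger.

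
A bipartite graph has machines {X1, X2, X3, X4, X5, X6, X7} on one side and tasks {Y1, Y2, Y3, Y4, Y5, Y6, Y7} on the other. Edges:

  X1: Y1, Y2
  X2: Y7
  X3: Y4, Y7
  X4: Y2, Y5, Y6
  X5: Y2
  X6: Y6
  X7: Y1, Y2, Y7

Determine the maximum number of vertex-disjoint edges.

6

Unit-capacity flow: source→left, listed edges, right→sink; max matching = max flow.
Augmenting path X1→Y1 (+1); matched 1.
Augmenting path X2→Y7 (+1); matched 2.
Augmenting path X3→Y4 (+1); matched 3.
Augmenting path X4→Y2 (+1); matched 4.
Augmenting path X6→Y6 (+1); matched 5.
Augmenting path X5→Y2→X4→Y5 (+1); matched 6.
No augmenting path remains; maximum matching = 6.
König certificate: {X3, X4, X6, Y1, Y2, Y7} is a vertex cover of size 6 (every listed pair touches it), so no matching can be larger.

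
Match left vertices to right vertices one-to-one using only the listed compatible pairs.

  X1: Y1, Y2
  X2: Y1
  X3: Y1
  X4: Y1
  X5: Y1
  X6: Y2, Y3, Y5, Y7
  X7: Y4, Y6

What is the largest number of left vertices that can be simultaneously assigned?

Unit-capacity flow: source→left, listed edges, right→sink; max matching = max flow.
Augmenting path X1→Y1 (+1); matched 1.
Augmenting path X6→Y2 (+1); matched 2.
Augmenting path X7→Y4 (+1); matched 3.
Augmenting path X2→Y1→X1→Y2→X6→Y3 (+1); matched 4.
No augmenting path remains; maximum matching = 4.
König certificate: {X1, X6, X7, Y1} is a vertex cover of size 4 (every listed pair touches it), so no matching can be larger.

4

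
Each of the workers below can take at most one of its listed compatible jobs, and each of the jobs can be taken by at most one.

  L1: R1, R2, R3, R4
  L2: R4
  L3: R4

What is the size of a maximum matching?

Unit-capacity flow: source→left, listed edges, right→sink; max matching = max flow.
Augmenting path L1→R1 (+1); matched 1.
Augmenting path L2→R4 (+1); matched 2.
No augmenting path remains; maximum matching = 2.
König certificate: {L1, R4} is a vertex cover of size 2 (every listed pair touches it), so no matching can be larger.

2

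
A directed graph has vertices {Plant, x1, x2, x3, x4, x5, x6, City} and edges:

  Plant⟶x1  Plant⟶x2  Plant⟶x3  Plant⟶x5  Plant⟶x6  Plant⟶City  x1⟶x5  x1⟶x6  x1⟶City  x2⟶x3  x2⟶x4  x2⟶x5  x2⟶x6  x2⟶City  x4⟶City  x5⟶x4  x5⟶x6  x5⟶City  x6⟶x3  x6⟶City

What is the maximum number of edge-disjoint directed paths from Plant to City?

Assign every edge capacity 1; by Menger, the answer equals the max flow.
Path Plant→City (+1); total 1.
Path Plant→x1→City (+1); total 2.
Path Plant→x2→City (+1); total 3.
Path Plant→x5→City (+1); total 4.
Path Plant→x6→City (+1); total 5.
No residual Plant→City path; max flow = 5.
Certifying cut of size 5: {Plant→City, Plant→x1, Plant→x2, Plant→x5, Plant→x6}.

5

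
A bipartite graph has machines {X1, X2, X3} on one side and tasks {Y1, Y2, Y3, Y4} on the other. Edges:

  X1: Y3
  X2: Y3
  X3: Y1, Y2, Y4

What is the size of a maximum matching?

Unit-capacity flow: source→left, listed edges, right→sink; max matching = max flow.
Augmenting path X1→Y3 (+1); matched 1.
Augmenting path X3→Y1 (+1); matched 2.
No augmenting path remains; maximum matching = 2.
König certificate: {X3, Y3} is a vertex cover of size 2 (every listed pair touches it), so no matching can be larger.

2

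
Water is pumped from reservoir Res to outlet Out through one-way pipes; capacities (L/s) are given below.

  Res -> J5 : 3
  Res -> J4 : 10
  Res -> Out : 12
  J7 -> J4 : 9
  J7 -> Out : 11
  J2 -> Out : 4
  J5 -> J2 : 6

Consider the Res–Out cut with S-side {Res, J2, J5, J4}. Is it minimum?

Given cut capacity: 12 + 4 = 16.
Augment Res→Out: bottleneck 12, flow now 12.
Augment Res→J5→J2→Out: bottleneck 3, flow now 15.
No augmenting path remains; maximum flow = 15.
In the residual graph, reachable from Res: {Res, J4}.
Min-cut edges: Res→J5 (3), Res→Out (12); capacity 3 + 12 = 15.
Cut capacity 16 exceeds the max flow 15, so it is not minimum.

No — its capacity is 16, but the minimum cut has capacity 15.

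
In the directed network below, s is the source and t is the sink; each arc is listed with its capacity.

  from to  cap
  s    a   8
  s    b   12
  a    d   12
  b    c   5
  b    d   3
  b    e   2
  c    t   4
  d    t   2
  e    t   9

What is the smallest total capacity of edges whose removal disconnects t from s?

8

Augment s→a→d→t: bottleneck 2, flow now 2.
Augment s→b→c→t: bottleneck 4, flow now 6.
Augment s→b→e→t: bottleneck 2, flow now 8.
No augmenting path remains; maximum flow = 8.
By max-flow min-cut, the minimum cut capacity equals the max flow.
In the residual graph, reachable from s: {s, a, b, c, d}.
Min-cut edges: b→e (2), c→t (4), d→t (2); capacity 2 + 4 + 2 = 8.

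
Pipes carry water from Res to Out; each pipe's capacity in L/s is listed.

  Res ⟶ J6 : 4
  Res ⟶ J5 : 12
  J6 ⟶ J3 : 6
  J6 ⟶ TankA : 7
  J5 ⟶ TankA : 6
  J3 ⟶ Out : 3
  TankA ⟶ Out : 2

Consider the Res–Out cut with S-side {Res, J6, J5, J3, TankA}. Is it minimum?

Given cut capacity: 3 + 2 = 5.
Augment Res→J6→J3→Out: bottleneck 3, flow now 3.
Augment Res→J6→TankA→Out: bottleneck 1, flow now 4.
Augment Res→J5→TankA→Out: bottleneck 1, flow now 5.
No augmenting path remains; maximum flow = 5.
Cut capacity 5 equals the max flow, so it is a minimum cut.

Yes — it is a minimum cut (capacity 5).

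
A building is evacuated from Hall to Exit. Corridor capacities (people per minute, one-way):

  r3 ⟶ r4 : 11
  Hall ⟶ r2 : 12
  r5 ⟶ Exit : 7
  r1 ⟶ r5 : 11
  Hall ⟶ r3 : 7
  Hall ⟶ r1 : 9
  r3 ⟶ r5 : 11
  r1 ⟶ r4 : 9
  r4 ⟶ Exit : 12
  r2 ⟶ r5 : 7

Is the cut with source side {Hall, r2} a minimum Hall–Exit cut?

Given cut capacity: 9 + 7 + 7 = 23.
Augment Hall→r1→r4→Exit: bottleneck 9, flow now 9.
Augment Hall→r2→r5→Exit: bottleneck 7, flow now 16.
Augment Hall→r3→r4→Exit: bottleneck 3, flow now 19.
No augmenting path remains; maximum flow = 19.
In the residual graph, reachable from Hall: {Hall, r1, r2, r3, r4, r5}.
Min-cut edges: r4→Exit (12), r5→Exit (7); capacity 12 + 7 = 19.
Cut capacity 23 exceeds the max flow 19, so it is not minimum.

No — its capacity is 23, but the minimum cut has capacity 19.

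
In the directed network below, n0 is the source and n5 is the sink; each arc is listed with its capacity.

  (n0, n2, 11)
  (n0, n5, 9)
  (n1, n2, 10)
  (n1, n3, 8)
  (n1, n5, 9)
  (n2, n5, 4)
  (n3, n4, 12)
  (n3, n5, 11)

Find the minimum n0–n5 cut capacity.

13

Augment n0→n5: bottleneck 9, flow now 9.
Augment n0→n2→n5: bottleneck 4, flow now 13.
No augmenting path remains; maximum flow = 13.
By max-flow min-cut, the minimum cut capacity equals the max flow.
In the residual graph, reachable from n0: {n0, n2}.
Min-cut edges: n0→n5 (9), n2→n5 (4); capacity 9 + 4 = 13.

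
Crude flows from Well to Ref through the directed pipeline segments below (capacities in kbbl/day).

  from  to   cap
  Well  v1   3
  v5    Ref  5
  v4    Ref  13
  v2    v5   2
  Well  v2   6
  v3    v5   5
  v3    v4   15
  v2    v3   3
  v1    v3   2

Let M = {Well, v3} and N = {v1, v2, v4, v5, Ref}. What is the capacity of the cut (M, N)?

Edges leaving {Well, v3}: Well→v1 (3), Well→v2 (6), v3→v4 (15), v3→v5 (5).
Cut capacity = 3 + 6 + 15 + 5 = 29.

29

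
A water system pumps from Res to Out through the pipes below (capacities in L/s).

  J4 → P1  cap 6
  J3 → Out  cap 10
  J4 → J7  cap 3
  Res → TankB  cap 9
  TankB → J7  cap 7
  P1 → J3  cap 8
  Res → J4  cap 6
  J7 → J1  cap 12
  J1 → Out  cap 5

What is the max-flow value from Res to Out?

Augment Res→J4→J7→J1→Out: bottleneck 3, flow now 3.
Augment Res→J4→P1→J3→Out: bottleneck 3, flow now 6.
Augment Res→TankB→J7→J1→Out: bottleneck 2, flow now 8.
Augment Res→TankB→J7→J4→P1→J3→Out: bottleneck 3, flow now 11. (uses reverse residual edge)
No augmenting path remains; maximum flow = 11.
In the residual graph, reachable from Res: {Res, TankB, J7, J1}.
Min-cut edges: Res→J4 (6), J1→Out (5); capacity 6 + 5 = 11.
This cut is saturated, so no flow can exceed 11.

11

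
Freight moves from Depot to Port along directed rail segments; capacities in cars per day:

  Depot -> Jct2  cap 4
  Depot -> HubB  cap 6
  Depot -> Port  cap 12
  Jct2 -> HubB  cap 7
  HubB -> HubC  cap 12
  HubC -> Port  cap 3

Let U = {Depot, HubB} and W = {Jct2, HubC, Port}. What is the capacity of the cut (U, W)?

Edges leaving {Depot, HubB}: Depot→Jct2 (4), Depot→Port (12), HubB→HubC (12).
Cut capacity = 4 + 12 + 12 = 28.

28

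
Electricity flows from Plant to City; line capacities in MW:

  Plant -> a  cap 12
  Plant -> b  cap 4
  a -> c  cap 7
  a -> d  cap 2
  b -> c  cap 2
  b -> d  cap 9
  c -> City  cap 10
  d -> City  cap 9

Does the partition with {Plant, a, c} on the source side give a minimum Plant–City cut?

Given cut capacity: 4 + 2 + 10 = 16.
Augment Plant→a→c→City: bottleneck 7, flow now 7.
Augment Plant→a→d→City: bottleneck 2, flow now 9.
Augment Plant→b→c→City: bottleneck 2, flow now 11.
Augment Plant→b→d→City: bottleneck 2, flow now 13.
No augmenting path remains; maximum flow = 13.
In the residual graph, reachable from Plant: {Plant, a}.
Min-cut edges: Plant→b (4), a→c (7), a→d (2); capacity 4 + 7 + 2 = 13.
Cut capacity 16 exceeds the max flow 13, so it is not minimum.

No — its capacity is 16, but the minimum cut has capacity 13.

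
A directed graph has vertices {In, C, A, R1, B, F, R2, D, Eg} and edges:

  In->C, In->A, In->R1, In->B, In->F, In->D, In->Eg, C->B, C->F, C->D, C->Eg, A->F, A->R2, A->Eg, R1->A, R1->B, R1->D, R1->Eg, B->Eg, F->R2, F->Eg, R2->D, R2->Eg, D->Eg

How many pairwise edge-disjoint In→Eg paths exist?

Assign every edge capacity 1; by Menger, the answer equals the max flow.
Path In→Eg (+1); total 1.
Path In→C→Eg (+1); total 2.
Path In→A→Eg (+1); total 3.
Path In→R1→Eg (+1); total 4.
Path In→B→Eg (+1); total 5.
Path In→F→Eg (+1); total 6.
Path In→D→Eg (+1); total 7.
No residual In→Eg path; max flow = 7.
Certifying cut of size 7: {In→A, In→B, In→C, In→D, In→Eg, In→F, In→R1}.

7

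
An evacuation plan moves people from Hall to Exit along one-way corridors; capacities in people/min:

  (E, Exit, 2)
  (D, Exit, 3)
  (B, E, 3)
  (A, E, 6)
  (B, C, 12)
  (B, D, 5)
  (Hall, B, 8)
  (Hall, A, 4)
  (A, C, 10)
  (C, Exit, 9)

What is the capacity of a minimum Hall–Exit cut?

Augment Hall→A→C→Exit: bottleneck 4, flow now 4.
Augment Hall→B→C→Exit: bottleneck 5, flow now 9.
Augment Hall→B→D→Exit: bottleneck 3, flow now 12.
No augmenting path remains; maximum flow = 12.
By max-flow min-cut, the minimum cut capacity equals the max flow.
In the residual graph, reachable from Hall: {Hall}.
Min-cut edges: Hall→A (4), Hall→B (8); capacity 4 + 8 = 12.

12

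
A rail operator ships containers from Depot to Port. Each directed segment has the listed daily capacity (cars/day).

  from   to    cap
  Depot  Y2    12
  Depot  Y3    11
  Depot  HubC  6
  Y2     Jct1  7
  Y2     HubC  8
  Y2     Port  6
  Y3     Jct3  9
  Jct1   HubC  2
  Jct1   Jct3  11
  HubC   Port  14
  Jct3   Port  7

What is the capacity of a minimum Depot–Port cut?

25

Augment Depot→Y2→Port: bottleneck 6, flow now 6.
Augment Depot→HubC→Port: bottleneck 6, flow now 12.
Augment Depot→Y2→HubC→Port: bottleneck 6, flow now 18.
Augment Depot→Y3→Jct3→Port: bottleneck 7, flow now 25.
No augmenting path remains; maximum flow = 25.
By max-flow min-cut, the minimum cut capacity equals the max flow.
In the residual graph, reachable from Depot: {Depot, Y3, Jct3}.
Min-cut edges: Depot→Y2 (12), Depot→HubC (6), Jct3→Port (7); capacity 12 + 6 + 7 = 25.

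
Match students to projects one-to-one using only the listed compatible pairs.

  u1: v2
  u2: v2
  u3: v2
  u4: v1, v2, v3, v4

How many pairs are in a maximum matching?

2

Unit-capacity flow: source→left, listed edges, right→sink; max matching = max flow.
Augmenting path u1→v2 (+1); matched 1.
Augmenting path u4→v1 (+1); matched 2.
No augmenting path remains; maximum matching = 2.
König certificate: {u4, v2} is a vertex cover of size 2 (every listed pair touches it), so no matching can be larger.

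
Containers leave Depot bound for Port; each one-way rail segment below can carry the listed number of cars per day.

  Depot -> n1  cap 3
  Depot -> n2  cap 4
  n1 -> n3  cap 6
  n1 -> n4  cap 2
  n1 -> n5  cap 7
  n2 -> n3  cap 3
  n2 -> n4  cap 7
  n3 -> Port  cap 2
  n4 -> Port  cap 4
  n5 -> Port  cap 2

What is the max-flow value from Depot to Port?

7

Augment Depot→n1→n3→Port: bottleneck 2, flow now 2.
Augment Depot→n1→n4→Port: bottleneck 1, flow now 3.
Augment Depot→n2→n4→Port: bottleneck 3, flow now 6.
Augment Depot→n2→n3→n1→n5→Port: bottleneck 1, flow now 7. (uses reverse residual edge)
No augmenting path remains; maximum flow = 7.
In the residual graph, reachable from Depot: {Depot}.
Min-cut edges: Depot→n1 (3), Depot→n2 (4); capacity 3 + 4 = 7.
This cut is saturated, so no flow can exceed 7.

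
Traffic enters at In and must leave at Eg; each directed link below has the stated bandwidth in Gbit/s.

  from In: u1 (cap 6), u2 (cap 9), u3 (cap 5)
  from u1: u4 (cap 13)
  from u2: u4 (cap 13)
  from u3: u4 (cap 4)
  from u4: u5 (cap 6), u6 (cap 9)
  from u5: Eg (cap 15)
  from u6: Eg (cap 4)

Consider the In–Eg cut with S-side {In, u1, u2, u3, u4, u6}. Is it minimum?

Yes — it is a minimum cut (capacity 10).

Given cut capacity: 6 + 4 = 10.
Augment In→u1→u4→u5→Eg: bottleneck 6, flow now 6.
Augment In→u2→u4→u6→Eg: bottleneck 4, flow now 10.
No augmenting path remains; maximum flow = 10.
Cut capacity 10 equals the max flow, so it is a minimum cut.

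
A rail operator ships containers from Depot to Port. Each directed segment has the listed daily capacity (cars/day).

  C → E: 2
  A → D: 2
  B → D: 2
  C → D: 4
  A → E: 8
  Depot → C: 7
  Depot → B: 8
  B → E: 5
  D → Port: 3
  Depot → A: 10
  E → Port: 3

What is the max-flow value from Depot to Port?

6

Augment Depot→A→D→Port: bottleneck 2, flow now 2.
Augment Depot→A→E→Port: bottleneck 3, flow now 5.
Augment Depot→B→D→Port: bottleneck 1, flow now 6.
No augmenting path remains; maximum flow = 6.
In the residual graph, reachable from Depot: {Depot, A, B, C, D, E}.
Min-cut edges: D→Port (3), E→Port (3); capacity 3 + 3 = 6.
This cut is saturated, so no flow can exceed 6.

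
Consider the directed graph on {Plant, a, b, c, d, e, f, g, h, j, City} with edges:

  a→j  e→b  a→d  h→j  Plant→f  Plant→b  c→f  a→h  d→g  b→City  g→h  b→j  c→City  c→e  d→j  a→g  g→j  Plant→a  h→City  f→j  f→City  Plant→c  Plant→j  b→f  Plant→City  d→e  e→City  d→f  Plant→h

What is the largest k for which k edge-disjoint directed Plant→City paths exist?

Assign every edge capacity 1; by Menger, the answer equals the max flow.
Path Plant→City (+1); total 1.
Path Plant→b→City (+1); total 2.
Path Plant→c→City (+1); total 3.
Path Plant→f→City (+1); total 4.
Path Plant→h→City (+1); total 5.
Path Plant→a→d→e→City (+1); total 6.
No residual Plant→City path; max flow = 6.
Certifying cut of size 6: {Plant→City, Plant→a, Plant→b, Plant→c, Plant→f, Plant→h}.

6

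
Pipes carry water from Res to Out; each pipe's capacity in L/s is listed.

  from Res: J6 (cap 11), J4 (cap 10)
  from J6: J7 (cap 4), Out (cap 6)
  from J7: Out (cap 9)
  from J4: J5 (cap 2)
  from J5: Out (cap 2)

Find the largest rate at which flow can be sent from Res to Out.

Augment Res→J6→Out: bottleneck 6, flow now 6.
Augment Res→J6→J7→Out: bottleneck 4, flow now 10.
Augment Res→J4→J5→Out: bottleneck 2, flow now 12.
No augmenting path remains; maximum flow = 12.
In the residual graph, reachable from Res: {Res, J6, J4}.
Min-cut edges: J6→J7 (4), J6→Out (6), J4→J5 (2); capacity 4 + 6 + 2 = 12.
This cut is saturated, so no flow can exceed 12.

12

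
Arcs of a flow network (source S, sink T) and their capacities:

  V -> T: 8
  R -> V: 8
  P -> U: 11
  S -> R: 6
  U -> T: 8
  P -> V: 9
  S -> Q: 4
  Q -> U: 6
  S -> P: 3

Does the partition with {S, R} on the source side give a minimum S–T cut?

No — its capacity is 15, but the minimum cut has capacity 13.

Given cut capacity: 3 + 4 + 8 = 15.
Augment S→P→U→T: bottleneck 3, flow now 3.
Augment S→Q→U→T: bottleneck 4, flow now 7.
Augment S→R→V→T: bottleneck 6, flow now 13.
No augmenting path remains; maximum flow = 13.
In the residual graph, reachable from S: {S}.
Min-cut edges: S→P (3), S→Q (4), S→R (6); capacity 3 + 4 + 6 = 13.
Cut capacity 15 exceeds the max flow 13, so it is not minimum.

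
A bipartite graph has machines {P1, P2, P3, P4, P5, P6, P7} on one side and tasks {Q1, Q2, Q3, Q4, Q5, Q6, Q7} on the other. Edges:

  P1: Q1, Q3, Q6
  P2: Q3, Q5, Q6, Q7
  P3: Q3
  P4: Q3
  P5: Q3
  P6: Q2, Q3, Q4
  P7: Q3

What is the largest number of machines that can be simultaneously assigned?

4

Unit-capacity flow: source→left, listed edges, right→sink; max matching = max flow.
Augmenting path P1→Q1 (+1); matched 1.
Augmenting path P2→Q3 (+1); matched 2.
Augmenting path P6→Q2 (+1); matched 3.
Augmenting path P3→Q3→P2→Q5 (+1); matched 4.
No augmenting path remains; maximum matching = 4.
König certificate: {P1, P2, P6, Q3} is a vertex cover of size 4 (every listed pair touches it), so no matching can be larger.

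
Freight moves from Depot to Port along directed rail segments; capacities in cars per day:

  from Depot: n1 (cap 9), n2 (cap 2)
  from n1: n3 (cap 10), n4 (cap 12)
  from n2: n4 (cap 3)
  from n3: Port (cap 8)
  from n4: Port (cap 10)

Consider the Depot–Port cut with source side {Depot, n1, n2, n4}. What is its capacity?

Edges leaving {Depot, n1, n2, n4}: n1→n3 (10), n4→Port (10).
Cut capacity = 10 + 10 = 20.

20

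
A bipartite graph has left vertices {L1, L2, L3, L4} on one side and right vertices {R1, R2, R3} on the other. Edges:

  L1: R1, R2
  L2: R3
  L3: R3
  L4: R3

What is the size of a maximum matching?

Unit-capacity flow: source→left, listed edges, right→sink; max matching = max flow.
Augmenting path L1→R1 (+1); matched 1.
Augmenting path L2→R3 (+1); matched 2.
No augmenting path remains; maximum matching = 2.
König certificate: {L1, R3} is a vertex cover of size 2 (every listed pair touches it), so no matching can be larger.

2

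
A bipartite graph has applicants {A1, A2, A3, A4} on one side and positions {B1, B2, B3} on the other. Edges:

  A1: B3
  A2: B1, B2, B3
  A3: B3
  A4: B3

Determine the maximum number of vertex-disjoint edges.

2

Unit-capacity flow: source→left, listed edges, right→sink; max matching = max flow.
Augmenting path A1→B3 (+1); matched 1.
Augmenting path A2→B1 (+1); matched 2.
No augmenting path remains; maximum matching = 2.
König certificate: {A2, B3} is a vertex cover of size 2 (every listed pair touches it), so no matching can be larger.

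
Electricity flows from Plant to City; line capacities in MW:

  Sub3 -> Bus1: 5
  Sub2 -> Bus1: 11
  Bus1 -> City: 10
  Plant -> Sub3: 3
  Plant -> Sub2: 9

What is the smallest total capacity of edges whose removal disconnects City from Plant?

Augment Plant→Sub2→Bus1→City: bottleneck 9, flow now 9.
Augment Plant→Sub3→Bus1→City: bottleneck 1, flow now 10.
No augmenting path remains; maximum flow = 10.
By max-flow min-cut, the minimum cut capacity equals the max flow.
In the residual graph, reachable from Plant: {Plant, Sub2, Sub3, Bus1}.
Min-cut edges: Bus1→City (10); capacity 10 = 10.

10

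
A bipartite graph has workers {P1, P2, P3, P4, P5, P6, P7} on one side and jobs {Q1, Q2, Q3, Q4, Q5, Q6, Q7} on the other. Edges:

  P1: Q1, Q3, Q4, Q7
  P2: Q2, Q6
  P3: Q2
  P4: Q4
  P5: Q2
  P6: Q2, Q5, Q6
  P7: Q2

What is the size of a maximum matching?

5

Unit-capacity flow: source→left, listed edges, right→sink; max matching = max flow.
Augmenting path P1→Q1 (+1); matched 1.
Augmenting path P2→Q2 (+1); matched 2.
Augmenting path P4→Q4 (+1); matched 3.
Augmenting path P6→Q5 (+1); matched 4.
Augmenting path P3→Q2→P2→Q6 (+1); matched 5.
No augmenting path remains; maximum matching = 5.
König certificate: {P1, P2, P4, P6, Q2} is a vertex cover of size 5 (every listed pair touches it), so no matching can be larger.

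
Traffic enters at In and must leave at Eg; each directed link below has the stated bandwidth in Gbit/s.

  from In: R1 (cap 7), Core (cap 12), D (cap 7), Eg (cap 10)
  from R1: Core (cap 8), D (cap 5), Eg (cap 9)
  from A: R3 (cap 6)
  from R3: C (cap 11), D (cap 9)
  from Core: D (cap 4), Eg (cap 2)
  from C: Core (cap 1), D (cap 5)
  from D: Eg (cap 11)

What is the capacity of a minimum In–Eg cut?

Augment In→Eg: bottleneck 10, flow now 10.
Augment In→R1→Eg: bottleneck 7, flow now 17.
Augment In→Core→Eg: bottleneck 2, flow now 19.
Augment In→D→Eg: bottleneck 7, flow now 26.
Augment In→Core→D→Eg: bottleneck 4, flow now 30.
No augmenting path remains; maximum flow = 30.
By max-flow min-cut, the minimum cut capacity equals the max flow.
In the residual graph, reachable from In: {In, Core}.
Min-cut edges: In→R1 (7), In→D (7), In→Eg (10), Core→D (4), Core→Eg (2); capacity 7 + 7 + 10 + 4 + 2 = 30.

30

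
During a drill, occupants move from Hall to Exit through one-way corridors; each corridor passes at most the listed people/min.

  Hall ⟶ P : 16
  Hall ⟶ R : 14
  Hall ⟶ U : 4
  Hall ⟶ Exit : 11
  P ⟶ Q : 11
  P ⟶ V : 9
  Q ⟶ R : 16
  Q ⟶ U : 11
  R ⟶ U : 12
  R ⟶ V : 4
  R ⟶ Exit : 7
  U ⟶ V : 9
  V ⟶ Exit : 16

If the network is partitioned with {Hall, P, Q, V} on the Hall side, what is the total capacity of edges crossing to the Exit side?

72

Edges leaving {Hall, P, Q, V}: Hall→R (14), Hall→U (4), Hall→Exit (11), Q→R (16), Q→U (11), V→Exit (16).
Cut capacity = 14 + 4 + 11 + 16 + 11 + 16 = 72.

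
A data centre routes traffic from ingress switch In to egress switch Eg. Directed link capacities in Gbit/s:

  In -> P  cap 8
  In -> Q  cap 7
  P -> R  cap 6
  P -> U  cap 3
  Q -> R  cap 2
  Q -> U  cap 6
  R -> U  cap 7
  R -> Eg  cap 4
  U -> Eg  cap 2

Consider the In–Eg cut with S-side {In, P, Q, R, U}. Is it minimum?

Yes — it is a minimum cut (capacity 6).

Given cut capacity: 4 + 2 = 6.
Augment In→P→R→Eg: bottleneck 4, flow now 4.
Augment In→P→U→Eg: bottleneck 2, flow now 6.
No augmenting path remains; maximum flow = 6.
Cut capacity 6 equals the max flow, so it is a minimum cut.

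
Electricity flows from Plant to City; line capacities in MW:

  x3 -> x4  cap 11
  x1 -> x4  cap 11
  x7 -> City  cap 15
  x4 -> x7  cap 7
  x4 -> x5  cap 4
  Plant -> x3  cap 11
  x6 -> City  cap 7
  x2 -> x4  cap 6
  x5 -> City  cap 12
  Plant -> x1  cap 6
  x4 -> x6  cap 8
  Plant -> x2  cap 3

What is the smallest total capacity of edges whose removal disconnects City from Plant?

Augment Plant→x1→x4→x5→City: bottleneck 4, flow now 4.
Augment Plant→x1→x4→x6→City: bottleneck 2, flow now 6.
Augment Plant→x2→x4→x6→City: bottleneck 3, flow now 9.
Augment Plant→x3→x4→x6→City: bottleneck 2, flow now 11.
Augment Plant→x3→x4→x7→City: bottleneck 7, flow now 18.
No augmenting path remains; maximum flow = 18.
By max-flow min-cut, the minimum cut capacity equals the max flow.
In the residual graph, reachable from Plant: {Plant, x1, x2, x3, x4, x6}.
Min-cut edges: x4→x5 (4), x4→x7 (7), x6→City (7); capacity 4 + 7 + 7 = 18.

18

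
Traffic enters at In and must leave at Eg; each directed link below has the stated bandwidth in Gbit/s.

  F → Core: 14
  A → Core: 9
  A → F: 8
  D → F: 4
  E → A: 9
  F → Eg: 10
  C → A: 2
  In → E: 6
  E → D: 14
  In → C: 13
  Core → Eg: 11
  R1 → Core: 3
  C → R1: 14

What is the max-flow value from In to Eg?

Augment In→C→A→Core→Eg: bottleneck 2, flow now 2.
Augment In→C→R1→Core→Eg: bottleneck 3, flow now 5.
Augment In→E→D→F→Eg: bottleneck 4, flow now 9.
Augment In→E→A→Core→Eg: bottleneck 2, flow now 11.
No augmenting path remains; maximum flow = 11.
In the residual graph, reachable from In: {In, C, R1}.
Min-cut edges: In→E (6), C→A (2), R1→Core (3); capacity 6 + 2 + 3 = 11.
This cut is saturated, so no flow can exceed 11.

11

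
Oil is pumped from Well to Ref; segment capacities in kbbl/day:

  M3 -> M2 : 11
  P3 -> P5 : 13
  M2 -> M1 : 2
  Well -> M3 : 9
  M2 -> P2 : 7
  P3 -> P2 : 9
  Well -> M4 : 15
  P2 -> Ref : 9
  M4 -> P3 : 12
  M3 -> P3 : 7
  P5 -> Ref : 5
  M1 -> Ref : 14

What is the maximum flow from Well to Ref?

16

Augment Well→M3→P3→P2→Ref: bottleneck 7, flow now 7.
Augment Well→M3→M2→M1→Ref: bottleneck 2, flow now 9.
Augment Well→M4→P3→P2→Ref: bottleneck 2, flow now 11.
Augment Well→M4→P3→P5→Ref: bottleneck 5, flow now 16.
No augmenting path remains; maximum flow = 16.
In the residual graph, reachable from Well: {Well, M3, M4, P3, M2, P2, P5}.
Min-cut edges: M2→M1 (2), P2→Ref (9), P5→Ref (5); capacity 2 + 9 + 5 = 16.
This cut is saturated, so no flow can exceed 16.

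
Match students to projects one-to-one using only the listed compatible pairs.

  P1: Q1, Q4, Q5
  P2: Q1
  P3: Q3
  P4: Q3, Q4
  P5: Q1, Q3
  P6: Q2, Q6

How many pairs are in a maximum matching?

5

Unit-capacity flow: source→left, listed edges, right→sink; max matching = max flow.
Augmenting path P1→Q1 (+1); matched 1.
Augmenting path P3→Q3 (+1); matched 2.
Augmenting path P4→Q4 (+1); matched 3.
Augmenting path P6→Q2 (+1); matched 4.
Augmenting path P2→Q1→P1→Q5 (+1); matched 5.
No augmenting path remains; maximum matching = 5.
König certificate: {P1, P4, P6, Q1, Q3} is a vertex cover of size 5 (every listed pair touches it), so no matching can be larger.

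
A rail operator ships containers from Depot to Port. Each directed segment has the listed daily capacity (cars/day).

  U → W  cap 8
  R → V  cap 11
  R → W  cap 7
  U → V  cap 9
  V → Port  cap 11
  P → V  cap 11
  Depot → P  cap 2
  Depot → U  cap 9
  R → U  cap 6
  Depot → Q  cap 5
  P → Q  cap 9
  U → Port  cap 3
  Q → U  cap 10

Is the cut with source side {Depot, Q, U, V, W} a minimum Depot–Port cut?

No — its capacity is 16, but the minimum cut has capacity 14.

Given cut capacity: 2 + 3 + 11 = 16.
Augment Depot→U→Port: bottleneck 3, flow now 3.
Augment Depot→P→V→Port: bottleneck 2, flow now 5.
Augment Depot→U→V→Port: bottleneck 6, flow now 11.
Augment Depot→Q→U→V→Port: bottleneck 3, flow now 14.
No augmenting path remains; maximum flow = 14.
In the residual graph, reachable from Depot: {Depot, Q, U, W}.
Min-cut edges: Depot→P (2), U→V (9), U→Port (3); capacity 2 + 9 + 3 = 14.
Cut capacity 16 exceeds the max flow 14, so it is not minimum.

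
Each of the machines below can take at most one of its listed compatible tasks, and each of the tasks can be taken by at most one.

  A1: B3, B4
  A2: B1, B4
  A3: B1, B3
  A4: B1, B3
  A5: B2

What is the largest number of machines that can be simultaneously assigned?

Unit-capacity flow: source→left, listed edges, right→sink; max matching = max flow.
Augmenting path A1→B3 (+1); matched 1.
Augmenting path A2→B1 (+1); matched 2.
Augmenting path A5→B2 (+1); matched 3.
Augmenting path A3→B1→A2→B4 (+1); matched 4.
No augmenting path remains; maximum matching = 4.
König certificate: {A5, B1, B3, B4} is a vertex cover of size 4 (every listed pair touches it), so no matching can be larger.

4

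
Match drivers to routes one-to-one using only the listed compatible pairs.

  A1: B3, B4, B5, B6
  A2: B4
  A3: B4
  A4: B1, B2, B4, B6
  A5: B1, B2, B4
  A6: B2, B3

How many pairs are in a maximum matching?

5

Unit-capacity flow: source→left, listed edges, right→sink; max matching = max flow.
Augmenting path A1→B3 (+1); matched 1.
Augmenting path A2→B4 (+1); matched 2.
Augmenting path A4→B1 (+1); matched 3.
Augmenting path A5→B2 (+1); matched 4.
Augmenting path A6→B3→A1→B5 (+1); matched 5.
No augmenting path remains; maximum matching = 5.
König certificate: {A1, A4, A5, A6, B4} is a vertex cover of size 5 (every listed pair touches it), so no matching can be larger.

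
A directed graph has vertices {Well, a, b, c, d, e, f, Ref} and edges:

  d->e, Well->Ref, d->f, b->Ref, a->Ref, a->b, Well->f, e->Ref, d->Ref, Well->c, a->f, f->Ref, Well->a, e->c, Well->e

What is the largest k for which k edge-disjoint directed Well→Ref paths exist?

4

Assign every edge capacity 1; by Menger, the answer equals the max flow.
Path Well→Ref (+1); total 1.
Path Well→a→Ref (+1); total 2.
Path Well→e→Ref (+1); total 3.
Path Well→f→Ref (+1); total 4.
No residual Well→Ref path; max flow = 4.
Certifying cut of size 4: {Well→Ref, Well→a, Well→e, Well→f}.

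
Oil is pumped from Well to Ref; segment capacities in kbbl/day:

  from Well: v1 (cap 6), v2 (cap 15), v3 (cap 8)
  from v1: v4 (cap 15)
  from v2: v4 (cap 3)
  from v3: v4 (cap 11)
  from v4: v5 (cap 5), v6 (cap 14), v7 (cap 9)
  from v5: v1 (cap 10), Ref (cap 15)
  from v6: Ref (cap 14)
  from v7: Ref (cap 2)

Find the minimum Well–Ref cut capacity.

Augment Well→v1→v4→v5→Ref: bottleneck 5, flow now 5.
Augment Well→v1→v4→v6→Ref: bottleneck 1, flow now 6.
Augment Well→v2→v4→v6→Ref: bottleneck 3, flow now 9.
Augment Well→v3→v4→v6→Ref: bottleneck 8, flow now 17.
No augmenting path remains; maximum flow = 17.
By max-flow min-cut, the minimum cut capacity equals the max flow.
In the residual graph, reachable from Well: {Well, v2}.
Min-cut edges: Well→v1 (6), Well→v3 (8), v2→v4 (3); capacity 6 + 8 + 3 = 17.

17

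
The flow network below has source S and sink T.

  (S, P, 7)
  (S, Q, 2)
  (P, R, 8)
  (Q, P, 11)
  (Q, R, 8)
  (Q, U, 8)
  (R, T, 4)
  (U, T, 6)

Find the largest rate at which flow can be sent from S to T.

Augment S→P→R→T: bottleneck 4, flow now 4.
Augment S→Q→U→T: bottleneck 2, flow now 6.
No augmenting path remains; maximum flow = 6.
In the residual graph, reachable from S: {S, P, R}.
Min-cut edges: S→Q (2), R→T (4); capacity 2 + 4 = 6.
This cut is saturated, so no flow can exceed 6.

6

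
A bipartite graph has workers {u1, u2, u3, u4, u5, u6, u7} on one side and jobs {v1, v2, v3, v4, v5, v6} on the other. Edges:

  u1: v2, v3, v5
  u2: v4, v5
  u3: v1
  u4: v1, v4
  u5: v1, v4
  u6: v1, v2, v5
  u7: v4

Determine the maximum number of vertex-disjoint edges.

5

Unit-capacity flow: source→left, listed edges, right→sink; max matching = max flow.
Augmenting path u1→v2 (+1); matched 1.
Augmenting path u2→v4 (+1); matched 2.
Augmenting path u3→v1 (+1); matched 3.
Augmenting path u6→v5 (+1); matched 4.
Augmenting path u4→v4→u2→v5→u6→v2→u1→v3 (+1); matched 5.
No augmenting path remains; maximum matching = 5.
König certificate: {u1, u2, u6, v1, v4} is a vertex cover of size 5 (every listed pair touches it), so no matching can be larger.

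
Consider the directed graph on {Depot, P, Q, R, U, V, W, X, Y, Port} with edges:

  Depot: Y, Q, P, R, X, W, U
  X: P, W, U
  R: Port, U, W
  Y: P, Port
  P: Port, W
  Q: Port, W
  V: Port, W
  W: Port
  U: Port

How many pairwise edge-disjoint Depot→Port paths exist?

Assign every edge capacity 1; by Menger, the answer equals the max flow.
Path Depot→P→Port (+1); total 1.
Path Depot→Q→Port (+1); total 2.
Path Depot→R→Port (+1); total 3.
Path Depot→U→Port (+1); total 4.
Path Depot→W→Port (+1); total 5.
Path Depot→Y→Port (+1); total 6.
No residual Depot→Port path; max flow = 6.
Certifying cut of size 6: {Depot→Q, Depot→R, Depot→Y, P→Port, U→Port, W→Port}.

6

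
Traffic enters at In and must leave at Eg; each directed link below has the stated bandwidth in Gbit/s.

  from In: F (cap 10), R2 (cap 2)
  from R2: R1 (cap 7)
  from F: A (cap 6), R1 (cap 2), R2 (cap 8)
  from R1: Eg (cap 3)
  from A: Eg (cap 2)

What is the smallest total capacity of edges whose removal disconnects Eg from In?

5

Augment In→R2→R1→Eg: bottleneck 2, flow now 2.
Augment In→F→R1→Eg: bottleneck 1, flow now 3.
Augment In→F→A→Eg: bottleneck 2, flow now 5.
No augmenting path remains; maximum flow = 5.
By max-flow min-cut, the minimum cut capacity equals the max flow.
In the residual graph, reachable from In: {In, R2, F, R1, A}.
Min-cut edges: R1→Eg (3), A→Eg (2); capacity 3 + 2 = 5.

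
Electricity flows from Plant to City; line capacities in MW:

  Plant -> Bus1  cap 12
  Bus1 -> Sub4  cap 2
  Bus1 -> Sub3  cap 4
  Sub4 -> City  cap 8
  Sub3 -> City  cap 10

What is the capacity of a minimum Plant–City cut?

6

Augment Plant→Bus1→Sub4→City: bottleneck 2, flow now 2.
Augment Plant→Bus1→Sub3→City: bottleneck 4, flow now 6.
No augmenting path remains; maximum flow = 6.
By max-flow min-cut, the minimum cut capacity equals the max flow.
In the residual graph, reachable from Plant: {Plant, Bus1}.
Min-cut edges: Bus1→Sub4 (2), Bus1→Sub3 (4); capacity 2 + 4 = 6.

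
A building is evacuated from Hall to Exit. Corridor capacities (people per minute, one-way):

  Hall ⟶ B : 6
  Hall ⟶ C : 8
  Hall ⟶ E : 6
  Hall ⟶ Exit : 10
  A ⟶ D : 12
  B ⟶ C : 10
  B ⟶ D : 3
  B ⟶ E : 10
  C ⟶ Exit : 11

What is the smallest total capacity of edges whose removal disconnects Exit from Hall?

21

Augment Hall→Exit: bottleneck 10, flow now 10.
Augment Hall→C→Exit: bottleneck 8, flow now 18.
Augment Hall→B→C→Exit: bottleneck 3, flow now 21.
No augmenting path remains; maximum flow = 21.
By max-flow min-cut, the minimum cut capacity equals the max flow.
In the residual graph, reachable from Hall: {Hall, B, C, D, E}.
Min-cut edges: Hall→Exit (10), C→Exit (11); capacity 10 + 11 = 21.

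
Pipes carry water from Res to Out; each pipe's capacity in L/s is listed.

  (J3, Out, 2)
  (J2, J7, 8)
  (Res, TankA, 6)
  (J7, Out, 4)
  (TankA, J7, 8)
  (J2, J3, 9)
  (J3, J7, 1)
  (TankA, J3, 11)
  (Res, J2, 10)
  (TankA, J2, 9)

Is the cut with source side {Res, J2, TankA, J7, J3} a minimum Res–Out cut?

Given cut capacity: 4 + 2 = 6.
Augment Res→J2→J7→Out: bottleneck 4, flow now 4.
Augment Res→J2→J3→Out: bottleneck 2, flow now 6.
No augmenting path remains; maximum flow = 6.
Cut capacity 6 equals the max flow, so it is a minimum cut.

Yes — it is a minimum cut (capacity 6).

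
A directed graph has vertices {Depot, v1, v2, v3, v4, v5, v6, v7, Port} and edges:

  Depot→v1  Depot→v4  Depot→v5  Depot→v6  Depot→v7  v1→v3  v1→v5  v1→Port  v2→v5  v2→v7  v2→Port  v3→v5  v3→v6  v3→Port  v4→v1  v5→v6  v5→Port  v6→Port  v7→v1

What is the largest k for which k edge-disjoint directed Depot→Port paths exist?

Assign every edge capacity 1; by Menger, the answer equals the max flow.
Path Depot→v1→Port (+1); total 1.
Path Depot→v5→Port (+1); total 2.
Path Depot→v6→Port (+1); total 3.
Path Depot→v4→v1→v3→Port (+1); total 4.
No residual Depot→Port path; max flow = 4.
Certifying cut of size 4: {v1→Port, v1→v3, v5→Port, v6→Port}.

4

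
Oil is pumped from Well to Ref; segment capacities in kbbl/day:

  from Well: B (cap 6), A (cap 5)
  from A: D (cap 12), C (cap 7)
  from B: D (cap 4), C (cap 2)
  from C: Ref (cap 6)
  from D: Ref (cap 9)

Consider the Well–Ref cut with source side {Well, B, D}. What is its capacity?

16

Edges leaving {Well, B, D}: Well→A (5), B→C (2), D→Ref (9).
Cut capacity = 5 + 2 + 9 = 16.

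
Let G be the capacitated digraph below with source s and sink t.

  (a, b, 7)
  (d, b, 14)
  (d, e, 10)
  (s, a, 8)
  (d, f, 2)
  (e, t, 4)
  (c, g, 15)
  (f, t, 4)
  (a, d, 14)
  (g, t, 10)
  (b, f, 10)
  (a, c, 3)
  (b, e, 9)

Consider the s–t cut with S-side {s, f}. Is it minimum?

Given cut capacity: 8 + 4 = 12.
Augment s→a→b→e→t: bottleneck 4, flow now 4.
Augment s→a→b→f→t: bottleneck 3, flow now 7.
Augment s→a→c→g→t: bottleneck 1, flow now 8.
No augmenting path remains; maximum flow = 8.
In the residual graph, reachable from s: {s}.
Min-cut edges: s→a (8); capacity 8 = 8.
Cut capacity 12 exceeds the max flow 8, so it is not minimum.

No — its capacity is 12, but the minimum cut has capacity 8.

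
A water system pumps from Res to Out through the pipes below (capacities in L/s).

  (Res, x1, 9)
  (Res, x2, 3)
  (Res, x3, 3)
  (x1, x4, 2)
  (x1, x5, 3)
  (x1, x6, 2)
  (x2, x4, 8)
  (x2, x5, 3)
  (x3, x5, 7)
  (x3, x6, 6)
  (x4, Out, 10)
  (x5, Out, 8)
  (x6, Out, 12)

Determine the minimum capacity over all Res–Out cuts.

Augment Res→x1→x4→Out: bottleneck 2, flow now 2.
Augment Res→x1→x5→Out: bottleneck 3, flow now 5.
Augment Res→x1→x6→Out: bottleneck 2, flow now 7.
Augment Res→x2→x4→Out: bottleneck 3, flow now 10.
Augment Res→x3→x5→Out: bottleneck 3, flow now 13.
No augmenting path remains; maximum flow = 13.
By max-flow min-cut, the minimum cut capacity equals the max flow.
In the residual graph, reachable from Res: {Res, x1}.
Min-cut edges: Res→x2 (3), Res→x3 (3), x1→x4 (2), x1→x5 (3), x1→x6 (2); capacity 3 + 3 + 2 + 3 + 2 = 13.

13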